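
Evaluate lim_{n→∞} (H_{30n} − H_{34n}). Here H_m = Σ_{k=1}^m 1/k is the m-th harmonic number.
lim = ln(30/34) = ln(15/17)

Euler-Maclaurin gives H_m = ln m + γ + 1/(2m) + O(1/m^2). The γ and O(1/m) terms cancel in the difference:
  H_{30n} − H_{34n} = ln(30n) − ln(34n) + O(1/n) = ln(30/34) + O(1/n).
Hence the limit is ln(30/34) = ln(15/17).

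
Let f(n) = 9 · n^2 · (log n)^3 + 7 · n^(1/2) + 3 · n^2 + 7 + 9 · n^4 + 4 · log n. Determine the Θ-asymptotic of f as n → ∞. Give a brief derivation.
f(n) ∈ Θ(n^4)

Compare the terms by growth order. For large n, n^a · (log n)^b dominates n^a' · (log n)^b' iff a > a', or (a = a' and b > b'). Ranking the 6 terms shows the dominant one is 9 · n^4. Hence f(n) ∈ Θ(n^4).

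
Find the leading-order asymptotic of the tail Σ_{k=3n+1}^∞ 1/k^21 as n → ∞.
Σ_{k>3n} 1/k^21 ~ 1/(20 · (3n)^20)

Compare to the integral: ∫_{3n}^∞ x^(−21) dx = [−x^(−20)/20]_{3n}^∞ = 1/((21−1)·(3n)^20). Euler-Maclaurin then gives
  Σ_{k>3n} 1/k^21 = ∫_{3n}^∞ dx/x^21 − 1/(2·(3n)^21) + O(1/(3n)^22).
(Equivalently this is ζ(21) − Σ_{k≤3n} 1/k^21.)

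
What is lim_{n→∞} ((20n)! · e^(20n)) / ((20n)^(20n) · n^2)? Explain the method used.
lim = 0

Stirling: (20n)! ~ sqrt(2π·20n) · (20n/e)^(20n). Hence
  (20n)! · e^(20n) / (20n)^(20n) ~ sqrt(2π·20n).
Dividing by n^2: sqrt(2π·20n) / n^2 = sqrt(2π·20) · n^((1−4)/2), so the expression behaves like sqrt(2π·20) · n^((1−4)/2) → 0.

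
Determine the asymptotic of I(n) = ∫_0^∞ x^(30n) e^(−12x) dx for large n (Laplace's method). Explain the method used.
I(n) ~ (sqrt(2π·30n) / 12) · (30n/(12e))^(30n)

Write the integrand as exp(30n ln x − 12x) and set f(x) = 30n ln x − 12x. Then f'(x) = 30n/x − 12 = 0 at x* = 30n/12, and f''(x*) = −30n/x*^2 = −12^2/(30n). Laplace's method (interior maximum) gives
  I(n) ~ e^(f(x*)) · sqrt(2π / |f''(x*)|)
        = exp(30n ln(30n/12) − 30n) · sqrt(2π · 30n / 12^2)
        = (30n/12)^(30n) e^(−30n) · sqrt(2π·30n) / 12
        = (sqrt(2π·30n) / 12) · (30n/(12e))^(30n).
This matches Γ(30n+1)/12^(30n+1) with Stirling applied to Γ.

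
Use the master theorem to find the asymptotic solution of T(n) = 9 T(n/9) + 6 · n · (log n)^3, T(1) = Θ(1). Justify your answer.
T(n) = Θ(n · (log n)^4)

Here log_9 9 = 1 and f(n) = 6 · n · (log n)^3 = Θ(n^(log_9 9) · (log n)^3). This is the extended Case 2 of the master theorem (f matches the critical exponent up to log factors), giving T(n) = Θ(n^(log_9 9) · (log n)^(3+1)) = Θ(n · (log n)^4).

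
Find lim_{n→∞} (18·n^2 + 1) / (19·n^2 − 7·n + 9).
lim = 18/19

For large n the leading n^2 terms dominate both numerator and denominator. Dividing top and bottom by n^2, every other term tends to 0, leaving 18/19.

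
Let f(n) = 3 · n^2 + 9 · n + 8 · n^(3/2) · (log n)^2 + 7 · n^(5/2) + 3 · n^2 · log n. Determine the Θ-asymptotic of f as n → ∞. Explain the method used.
f(n) ∈ Θ(n^(5/2))

Compare the terms by growth order. For large n, n^a · (log n)^b dominates n^a' · (log n)^b' iff a > a', or (a = a' and b > b'). Ranking the 5 terms shows the dominant one is 7 · n^(5/2). Hence f(n) ∈ Θ(n^(5/2)).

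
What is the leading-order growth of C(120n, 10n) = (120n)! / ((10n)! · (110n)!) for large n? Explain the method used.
C(120n, 10n) ~ (8916100448256/285311670611)^(10n) · sqrt(6/(11π·10n))

Write N = 10n. Apply Stirling to each factorial:
  (12N)! ~ sqrt(2π·12N) · (12N/e)^(12N),
  N! ~ sqrt(2π N) · (N/e)^N,
  (11N)! ~ sqrt(2π·11N) · (11N/e)^(11N).
The exponential factors combine to (12N)^(12N) / (N^N · (11N)^(11N)) = 12^(12N)/11^(11N) = (12^12/11^11)^N = (8916100448256/285311670611)^N.
The square-root prefactors combine to sqrt(2π·12N) / (sqrt(2π N)·sqrt(2π·11N)) = sqrt(12 / (2π·11·N)) = sqrt(6/(11π·10n)).
Substituting N = 10n: C(120n, 10n) ~ (8916100448256/285311670611)^(10n) · sqrt(6/(11π·10n)).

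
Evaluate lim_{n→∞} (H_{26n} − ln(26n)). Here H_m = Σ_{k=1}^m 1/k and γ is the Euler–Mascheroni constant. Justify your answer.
lim = γ

By Euler-Maclaurin, H_m = ln m + γ + O(1/m). So
  H_{26n} − ln(26n) = ln(26n) + γ − ln(26n) + O(1/n)
                       = ln(26/26) + γ + O(1/n).
Hence the limit is γ (since ln 1 = 0).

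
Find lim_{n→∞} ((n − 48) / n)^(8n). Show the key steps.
lim = e^(−384)

Rewrite as (1 − 48/n)^(8n). By the standard limit (1 + x/n)^n → e^x, we have (1 − 48/n)^n → e^(−48), and raising to the 8th power gives e^(−384).
More precisely, ln[(1 − 48/n)^(8n)] = 8n · ln(1 − 48/n) = 8n · (-48/n + O(1/n^2)) = -384 + O(1/n) → -384.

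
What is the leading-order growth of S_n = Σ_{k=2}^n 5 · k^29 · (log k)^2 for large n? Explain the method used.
S_n ~ n^30 · (log n)^2 / 6

By integral comparison, S_n = ∫_1^n 5 · x^29 · (log x)^2 dx + O(n^29 · (log n)^2). For the integral, the leading term of ∫_1^n x^29 (log x)^2 dx is n^30/30 · (log n)^2 (by repeated integration by parts; each step lowers the log-exponent and produces a relatively O(1/log n) correction). Hence S_n ~ n^30 · (log n)^2 / 6.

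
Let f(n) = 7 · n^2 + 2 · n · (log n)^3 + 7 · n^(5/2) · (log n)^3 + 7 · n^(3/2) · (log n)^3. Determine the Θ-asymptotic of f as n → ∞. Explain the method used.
f(n) ∈ Θ(n^(5/2) · (log n)^3)

Compare the terms by growth order. For large n, n^a · (log n)^b dominates n^a' · (log n)^b' iff a > a', or (a = a' and b > b'). Ranking the 4 terms shows the dominant one is 7 · n^(5/2) · (log n)^3. Hence f(n) ∈ Θ(n^(5/2) · (log n)^3).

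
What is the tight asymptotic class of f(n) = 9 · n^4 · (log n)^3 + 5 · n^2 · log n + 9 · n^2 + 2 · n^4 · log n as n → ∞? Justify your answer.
f(n) ∈ Θ(n^4 · (log n)^3)

Compare the terms by growth order. For large n, n^a · (log n)^b dominates n^a' · (log n)^b' iff a > a', or (a = a' and b > b'). Ranking the 4 terms shows the dominant one is 9 · n^4 · (log n)^3. Hence f(n) ∈ Θ(n^4 · (log n)^3).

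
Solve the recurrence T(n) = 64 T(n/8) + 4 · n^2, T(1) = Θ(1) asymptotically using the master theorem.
T(n) = Θ(n^2 log n)

log_8 64 = 2, and f(n) = 4 · n^2 = Θ(n^(log_8 64)). This is Case 2 of the master theorem: T(n) = Θ(f(n) · log n) = Θ(n^2 log n).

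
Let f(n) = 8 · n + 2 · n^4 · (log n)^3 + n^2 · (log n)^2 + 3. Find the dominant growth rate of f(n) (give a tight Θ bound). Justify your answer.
f(n) ∈ Θ(n^4 · (log n)^3)

Compare the terms by growth order. For large n, n^a · (log n)^b dominates n^a' · (log n)^b' iff a > a', or (a = a' and b > b'). Ranking the 4 terms shows the dominant one is 2 · n^4 · (log n)^3. Hence f(n) ∈ Θ(n^4 · (log n)^3).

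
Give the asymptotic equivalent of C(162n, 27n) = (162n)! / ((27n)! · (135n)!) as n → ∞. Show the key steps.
C(162n, 27n) ~ (46656/3125)^(27n) · sqrt(3/(5π·27n))

Write N = 27n. Apply Stirling to each factorial:
  (6N)! ~ sqrt(2π·6N) · (6N/e)^(6N),
  N! ~ sqrt(2π N) · (N/e)^N,
  (5N)! ~ sqrt(2π·5N) · (5N/e)^(5N).
The exponential factors combine to (6N)^(6N) / (N^N · (5N)^(5N)) = 6^(6N)/5^(5N) = (6^6/5^5)^N = (46656/3125)^N.
The square-root prefactors combine to sqrt(2π·6N) / (sqrt(2π N)·sqrt(2π·5N)) = sqrt(6 / (2π·5·N)) = sqrt(3/(5π·27n)).
Substituting N = 27n: C(162n, 27n) ~ (46656/3125)^(27n) · sqrt(3/(5π·27n)).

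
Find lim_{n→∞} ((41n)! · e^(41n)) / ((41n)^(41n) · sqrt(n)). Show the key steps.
lim = sqrt(2π·41)

Stirling: (41n)! ~ sqrt(2π·41n) · (41n/e)^(41n). Hence
  (41n)! · e^(41n) / (41n)^(41n) ~ sqrt(2π·41n).
Dividing by sqrt(n): sqrt(2π·41n) / sqrt(n) = sqrt(2π·41) · n^((1−1)/2), so the limit is sqrt(2π·41).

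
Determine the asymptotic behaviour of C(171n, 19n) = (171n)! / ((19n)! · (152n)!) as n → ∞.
C(171n, 19n) ~ (387420489/16777216)^(19n) · sqrt(9/(16π·19n))

Write N = 19n. Apply Stirling to each factorial:
  (9N)! ~ sqrt(2π·9N) · (9N/e)^(9N),
  N! ~ sqrt(2π N) · (N/e)^N,
  (8N)! ~ sqrt(2π·8N) · (8N/e)^(8N).
The exponential factors combine to (9N)^(9N) / (N^N · (8N)^(8N)) = 9^(9N)/8^(8N) = (9^9/8^8)^N = (387420489/16777216)^N.
The square-root prefactors combine to sqrt(2π·9N) / (sqrt(2π N)·sqrt(2π·8N)) = sqrt(9 / (2π·8·N)) = sqrt(9/(16π·19n)).
Substituting N = 19n: C(171n, 19n) ~ (387420489/16777216)^(19n) · sqrt(9/(16π·19n)).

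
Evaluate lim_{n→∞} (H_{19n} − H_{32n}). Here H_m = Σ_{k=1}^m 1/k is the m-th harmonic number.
lim = ln(19/32)

Euler-Maclaurin gives H_m = ln m + γ + 1/(2m) + O(1/m^2). The γ and O(1/m) terms cancel in the difference:
  H_{19n} − H_{32n} = ln(19n) − ln(32n) + O(1/n) = ln(19/32) + O(1/n).
Hence the limit is ln(19/32).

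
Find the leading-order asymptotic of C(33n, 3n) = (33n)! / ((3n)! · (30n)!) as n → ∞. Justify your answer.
C(33n, 3n) ~ (285311670611/10000000000)^(3n) · sqrt(11/(20π·3n))

Write N = 3n. Apply Stirling to each factorial:
  (11N)! ~ sqrt(2π·11N) · (11N/e)^(11N),
  N! ~ sqrt(2π N) · (N/e)^N,
  (10N)! ~ sqrt(2π·10N) · (10N/e)^(10N).
The exponential factors combine to (11N)^(11N) / (N^N · (10N)^(10N)) = 11^(11N)/10^(10N) = (11^11/10^10)^N = (285311670611/10000000000)^N.
The square-root prefactors combine to sqrt(2π·11N) / (sqrt(2π N)·sqrt(2π·10N)) = sqrt(11 / (2π·10·N)) = sqrt(11/(20π·3n)).
Substituting N = 3n: C(33n, 3n) ~ (285311670611/10000000000)^(3n) · sqrt(11/(20π·3n)).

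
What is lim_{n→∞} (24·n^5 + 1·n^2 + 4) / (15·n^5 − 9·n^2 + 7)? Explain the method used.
lim = 24/15 = 8/5

For large n the leading n^5 terms dominate both numerator and denominator. Dividing top and bottom by n^5, every other term tends to 0, leaving 24/15 = 8/5.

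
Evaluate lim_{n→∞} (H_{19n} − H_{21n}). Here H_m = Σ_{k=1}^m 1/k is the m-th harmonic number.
lim = ln(19/21)

Euler-Maclaurin gives H_m = ln m + γ + 1/(2m) + O(1/m^2). The γ and O(1/m) terms cancel in the difference:
  H_{19n} − H_{21n} = ln(19n) − ln(21n) + O(1/n) = ln(19/21) + O(1/n).
Hence the limit is ln(19/21).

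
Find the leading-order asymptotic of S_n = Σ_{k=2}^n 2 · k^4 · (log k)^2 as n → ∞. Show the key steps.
S_n ~ 2 · n^5 · (log n)^2 / 5

By integral comparison, S_n = ∫_1^n 2 · x^4 · (log x)^2 dx + O(n^4 · (log n)^2). For the integral, the leading term of ∫_1^n x^4 (log x)^2 dx is n^5/5 · (log n)^2 (by repeated integration by parts; each step lowers the log-exponent and produces a relatively O(1/log n) correction). Hence S_n ~ 2 · n^5 · (log n)^2 / 5.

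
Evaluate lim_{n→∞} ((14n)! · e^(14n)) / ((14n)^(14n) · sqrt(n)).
lim = sqrt(2π·14)

Stirling: (14n)! ~ sqrt(2π·14n) · (14n/e)^(14n). Hence
  (14n)! · e^(14n) / (14n)^(14n) ~ sqrt(2π·14n).
Dividing by sqrt(n): sqrt(2π·14n) / sqrt(n) = sqrt(2π·14) · n^((1−1)/2), so the limit is sqrt(2π·14).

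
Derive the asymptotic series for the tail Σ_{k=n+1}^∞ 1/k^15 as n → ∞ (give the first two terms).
Σ_{k>n} 1/k^15 = 1/(14 · n^14) − 1/(2 · n^15) + O(1/n^16)

Compare to the integral: ∫_{n}^∞ x^(−15) dx = [−x^(−14)/14]_{n}^∞ = 1/((15−1)·n^14). The Euler-Maclaurin correction adds −f(n)/2 = −1/(2·n^15). Euler-Maclaurin then gives
  Σ_{k>n} 1/k^15 = ∫_{n}^∞ dx/x^15 − 1/(2·n^15) + O(1/n^16).
(Equivalently this is ζ(15) − Σ_{k≤n} 1/k^15.)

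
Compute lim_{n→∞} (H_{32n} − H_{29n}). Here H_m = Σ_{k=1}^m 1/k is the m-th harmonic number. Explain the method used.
lim = ln(32/29)

Euler-Maclaurin gives H_m = ln m + γ + 1/(2m) + O(1/m^2). The γ and O(1/m) terms cancel in the difference:
  H_{32n} − H_{29n} = ln(32n) − ln(29n) + O(1/n) = ln(32/29) + O(1/n).
Hence the limit is ln(32/29).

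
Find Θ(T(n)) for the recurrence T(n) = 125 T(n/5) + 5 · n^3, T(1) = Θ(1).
T(n) = Θ(n^3 log n)

log_5 125 = 3, and f(n) = 5 · n^3 = Θ(n^(log_5 125)). This is Case 2 of the master theorem: T(n) = Θ(f(n) · log n) = Θ(n^3 log n).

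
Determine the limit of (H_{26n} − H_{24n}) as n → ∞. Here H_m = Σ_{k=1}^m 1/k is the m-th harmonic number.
lim = ln(26/24) = ln(13/12)

Euler-Maclaurin gives H_m = ln m + γ + 1/(2m) + O(1/m^2). The γ and O(1/m) terms cancel in the difference:
  H_{26n} − H_{24n} = ln(26n) − ln(24n) + O(1/n) = ln(26/24) + O(1/n).
Hence the limit is ln(26/24) = ln(13/12).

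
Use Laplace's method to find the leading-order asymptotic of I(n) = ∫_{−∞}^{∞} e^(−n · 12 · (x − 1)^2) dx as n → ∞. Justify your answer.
I(n) = sqrt(π/(12n))

Here φ(x) = 12 · (x − 1)^2 has its unique minimum at x* = 1 with φ(x*) = 0 and φ''(x*) = 24. Laplace's method gives
  I(n) ~ e^(−n φ(x*)) · sqrt(2π / (n · φ''(x*))) = sqrt(2π / (24n)) = sqrt(π/(12n)).
This is exact: substituting u = (x − 1)·sqrt(12n) gives I(n) = (1/sqrt(12n)) ∫_{−∞}^{∞} e^(−u^2) du = sqrt(π/(12n)).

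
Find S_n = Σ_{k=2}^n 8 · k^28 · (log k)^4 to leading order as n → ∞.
S_n ~ 8 · n^29 · (log n)^4 / 29

By integral comparison, S_n = ∫_1^n 8 · x^28 · (log x)^4 dx + O(n^28 · (log n)^4). For the integral, the leading term of ∫_1^n x^28 (log x)^4 dx is n^29/29 · (log n)^4 (by repeated integration by parts; each step lowers the log-exponent and produces a relatively O(1/log n) correction). Hence S_n ~ 8 · n^29 · (log n)^4 / 29.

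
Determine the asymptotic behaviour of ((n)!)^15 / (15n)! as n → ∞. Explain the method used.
((n)!)^15/(15n)! ~ ((2π·n)^(14/2) / sqrt(15)) · 15^(−15·n)  →  0

Write N = n. Stirling: N! ~ sqrt(2π N)(N/e)^N and (15N)! ~ sqrt(2π·15N)·(15N/e)^(15N).
  (N!)^15/(15N)! ~ (2π N)^(15/2) (N/e)^(15N) / [sqrt(2π·15N) (15N/e)^(15N)]
     = (2π N)^(15/2) / sqrt(2π·15N) · (N/(15N))^(15N)
     = (2π N)^((15−1)/2) / sqrt(15) · 15^(−15N).
Since 15^15 > 1, the factor 15^(−15N) decays exponentially, so the ratio → 0. Substituting N = n gives the stated form.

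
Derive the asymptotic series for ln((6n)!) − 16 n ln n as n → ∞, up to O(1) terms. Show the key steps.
ln((6n)!) − 16 n ln n = −10 n ln n + 6(ln 6 − 1) n + (1/2) ln(2π·6n) + O(1/n)

Stirling: ln((6n)!) = 6n ln(6n) − 6n + (1/2) ln(2π·6n) + O(1/n).
Expand 6n ln(6n) = 6n (ln n + ln 6) = 6n ln n + 6n ln 6.
Subtract 16n ln n: leading term is (6 − 16) n ln n = −10 n ln n. The next term is 6n ln 6 − 6n = 6(ln 6 − 1) n. Then the (1/2) ln(2π·6n) correction.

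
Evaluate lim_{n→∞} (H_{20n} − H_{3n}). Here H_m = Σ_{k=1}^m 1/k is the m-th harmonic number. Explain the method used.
lim = ln(20/3)

Euler-Maclaurin gives H_m = ln m + γ + 1/(2m) + O(1/m^2). The γ and O(1/m) terms cancel in the difference:
  H_{20n} − H_{3n} = ln(20n) − ln(3n) + O(1/n) = ln(20/3) + O(1/n).
Hence the limit is ln(20/3).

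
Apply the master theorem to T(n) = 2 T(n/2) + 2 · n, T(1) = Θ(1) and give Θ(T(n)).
T(n) = Θ(n log n)

log_2 2 = 1, and f(n) = 2 · n = Θ(n^(log_2 2)). This is Case 2 of the master theorem: T(n) = Θ(f(n) · log n) = Θ(n log n).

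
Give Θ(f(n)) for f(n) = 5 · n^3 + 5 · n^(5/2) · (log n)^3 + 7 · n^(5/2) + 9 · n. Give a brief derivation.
f(n) ∈ Θ(n^3)

Compare the terms by growth order. For large n, n^a · (log n)^b dominates n^a' · (log n)^b' iff a > a', or (a = a' and b > b'). Ranking the 4 terms shows the dominant one is 5 · n^3. Hence f(n) ∈ Θ(n^3).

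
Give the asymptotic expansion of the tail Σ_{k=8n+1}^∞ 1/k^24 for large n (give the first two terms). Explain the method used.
Σ_{k>8n} 1/k^24 = 1/(23 · (8n)^23) − 1/(2 · (8n)^24) + O(1/(8n)^25)

Compare to the integral: ∫_{8n}^∞ x^(−24) dx = [−x^(−23)/23]_{8n}^∞ = 1/((24−1)·(8n)^23). The Euler-Maclaurin correction adds −f(8n)/2 = −1/(2·(8n)^24). Euler-Maclaurin then gives
  Σ_{k>8n} 1/k^24 = ∫_{8n}^∞ dx/x^24 − 1/(2·(8n)^24) + O(1/(8n)^25).
(Equivalently this is ζ(24) − Σ_{k≤8n} 1/k^24.)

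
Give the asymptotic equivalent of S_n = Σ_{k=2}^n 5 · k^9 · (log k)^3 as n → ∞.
S_n ~ n^10 · (log n)^3 / 2

By integral comparison, S_n = ∫_1^n 5 · x^9 · (log x)^3 dx + O(n^9 · (log n)^3). For the integral, the leading term of ∫_1^n x^9 (log x)^3 dx is n^10/10 · (log n)^3 (by repeated integration by parts; each step lowers the log-exponent and produces a relatively O(1/log n) correction). Hence S_n ~ n^10 · (log n)^3 / 2.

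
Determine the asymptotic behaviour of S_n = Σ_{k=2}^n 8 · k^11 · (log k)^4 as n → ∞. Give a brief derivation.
S_n ~ 2 · n^12 · (log n)^4 / 3

By integral comparison, S_n = ∫_1^n 8 · x^11 · (log x)^4 dx + O(n^11 · (log n)^4). For the integral, the leading term of ∫_1^n x^11 (log x)^4 dx is n^12/12 · (log n)^4 (by repeated integration by parts; each step lowers the log-exponent and produces a relatively O(1/log n) correction). Hence S_n ~ 2 · n^12 · (log n)^4 / 3.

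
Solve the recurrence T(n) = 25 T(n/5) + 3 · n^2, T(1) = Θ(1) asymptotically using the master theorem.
T(n) = Θ(n^2 log n)

log_5 25 = 2, and f(n) = 3 · n^2 = Θ(n^(log_5 25)). This is Case 2 of the master theorem: T(n) = Θ(f(n) · log n) = Θ(n^2 log n).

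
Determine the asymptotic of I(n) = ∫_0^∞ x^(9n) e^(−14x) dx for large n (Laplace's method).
I(n) ~ (sqrt(2π·9n) / 14) · (9n/(14e))^(9n)

Write the integrand as exp(9n ln x − 14x) and set f(x) = 9n ln x − 14x. Then f'(x) = 9n/x − 14 = 0 at x* = 9n/14, and f''(x*) = −9n/x*^2 = −14^2/(9n). Laplace's method (interior maximum) gives
  I(n) ~ e^(f(x*)) · sqrt(2π / |f''(x*)|)
        = exp(9n ln(9n/14) − 9n) · sqrt(2π · 9n / 14^2)
        = (9n/14)^(9n) e^(−9n) · sqrt(2π·9n) / 14
        = (sqrt(2π·9n) / 14) · (9n/(14e))^(9n).
This matches Γ(9n+1)/14^(9n+1) with Stirling applied to Γ.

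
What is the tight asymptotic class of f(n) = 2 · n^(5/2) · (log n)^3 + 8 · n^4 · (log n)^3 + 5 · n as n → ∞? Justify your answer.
f(n) ∈ Θ(n^4 · (log n)^3)

Compare the terms by growth order. For large n, n^a · (log n)^b dominates n^a' · (log n)^b' iff a > a', or (a = a' and b > b'). Ranking the 3 terms shows the dominant one is 8 · n^4 · (log n)^3. Hence f(n) ∈ Θ(n^4 · (log n)^3).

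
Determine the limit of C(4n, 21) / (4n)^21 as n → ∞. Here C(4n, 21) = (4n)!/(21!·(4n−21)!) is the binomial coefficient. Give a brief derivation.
lim = 1/21! = 1/51090942171709440000

With N = 4n → ∞: C(N, 21) / N^21 = [N(N−1)…(N−20)] / (21! · N^21) = (1/21!) · 1 · (1 − 1/(4n)) · … · (1 − 20/(4n)). Each factor → 1 as N → ∞, so the limit is 1/21! = 1/51090942171709440000.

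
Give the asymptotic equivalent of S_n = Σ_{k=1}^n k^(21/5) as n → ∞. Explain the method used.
S_n ~ (5/26) · n^(26/5)

Integral comparison: Σ_{k=1}^n k^(21/5) = ∫_0^n x^(21/5) dx + O(n^(21/5)). The integral is n^(1 + 21/5) / (1 + 21/5) = n^((21+5)/5) / ((21+5)/5) = (5/26) · n^(26/5).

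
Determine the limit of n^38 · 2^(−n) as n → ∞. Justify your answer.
lim = 0

Exponentials with base > 1 dominate every fixed polynomial: for any fixed c, n^c / 2^n → 0 as n → ∞ (e.g. by the ratio test, or by writing 2^n = e^(n ln 2) and noting e^(n ln 2) / n^c → ∞). Hence n^38 · 2^(−n) = n^38 / 2^n → 0.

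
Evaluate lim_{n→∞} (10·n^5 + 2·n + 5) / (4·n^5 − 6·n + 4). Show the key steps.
lim = 10/4 = 5/2

For large n the leading n^5 terms dominate both numerator and denominator. Dividing top and bottom by n^5, every other term tends to 0, leaving 10/4 = 5/2.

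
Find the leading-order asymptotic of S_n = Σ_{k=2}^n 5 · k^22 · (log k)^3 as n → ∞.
S_n ~ 5 · n^23 · (log n)^3 / 23

By integral comparison, S_n = ∫_1^n 5 · x^22 · (log x)^3 dx + O(n^22 · (log n)^3). For the integral, the leading term of ∫_1^n x^22 (log x)^3 dx is n^23/23 · (log n)^3 (by repeated integration by parts; each step lowers the log-exponent and produces a relatively O(1/log n) correction). Hence S_n ~ 5 · n^23 · (log n)^3 / 23.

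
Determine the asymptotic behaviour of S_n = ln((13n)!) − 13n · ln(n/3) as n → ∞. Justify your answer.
S_n ~ 13n · (ln 39 − 1) + O(ln n)

Stirling: ln((13n)!) = 13n ln(13n) − 13n + O(ln n).
  S_n = 13n ln(13n) − 13n − 13n ln(n/3) + O(ln n)
      = 13n ln(13n) − 13n ln n + 13n ln 3 − 13n + O(ln n)
      = 13n ln 13 + 13n ln 3 − 13n + O(ln n)
      = 13n (ln 39 − 1) + O(ln n).
Numerically ln(39) − 1 ≈ 2.6636.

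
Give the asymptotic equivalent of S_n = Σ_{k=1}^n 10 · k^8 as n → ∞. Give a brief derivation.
S_n ~ 10 · n^9 / 9

By integral comparison (Euler-Maclaurin), Σ_{k=1}^n 10 · k^8 = 10 · ∫_0^n x^8 dx + O(n^8) = 10 · n^9/9 + O(n^8). (Equivalently, Faulhaber's formula gives the same leading term.)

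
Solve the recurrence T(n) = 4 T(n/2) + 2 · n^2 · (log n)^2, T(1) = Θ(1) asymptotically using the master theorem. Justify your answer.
T(n) = Θ(n^2 · (log n)^3)

Here log_2 4 = 2 and f(n) = 2 · n^2 · (log n)^2 = Θ(n^(log_2 4) · (log n)^2). This is the extended Case 2 of the master theorem (f matches the critical exponent up to log factors), giving T(n) = Θ(n^(log_2 4) · (log n)^(2+1)) = Θ(n^2 · (log n)^3).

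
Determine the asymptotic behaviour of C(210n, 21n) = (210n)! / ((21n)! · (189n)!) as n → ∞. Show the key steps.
C(210n, 21n) ~ (10000000000/387420489)^(21n) · sqrt(5/(9π·21n))

Write N = 21n. Apply Stirling to each factorial:
  (10N)! ~ sqrt(2π·10N) · (10N/e)^(10N),
  N! ~ sqrt(2π N) · (N/e)^N,
  (9N)! ~ sqrt(2π·9N) · (9N/e)^(9N).
The exponential factors combine to (10N)^(10N) / (N^N · (9N)^(9N)) = 10^(10N)/9^(9N) = (10^10/9^9)^N = (10000000000/387420489)^N.
The square-root prefactors combine to sqrt(2π·10N) / (sqrt(2π N)·sqrt(2π·9N)) = sqrt(10 / (2π·9·N)) = sqrt(5/(9π·21n)).
Substituting N = 21n: C(210n, 21n) ~ (10000000000/387420489)^(21n) · sqrt(5/(9π·21n)).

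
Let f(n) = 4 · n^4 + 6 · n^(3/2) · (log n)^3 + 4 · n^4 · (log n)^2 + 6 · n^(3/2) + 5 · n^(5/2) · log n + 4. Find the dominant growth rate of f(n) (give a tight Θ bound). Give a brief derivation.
f(n) ∈ Θ(n^4 · (log n)^2)

Compare the terms by growth order. For large n, n^a · (log n)^b dominates n^a' · (log n)^b' iff a > a', or (a = a' and b > b'). Ranking the 6 terms shows the dominant one is 4 · n^4 · (log n)^2. Hence f(n) ∈ Θ(n^4 · (log n)^2).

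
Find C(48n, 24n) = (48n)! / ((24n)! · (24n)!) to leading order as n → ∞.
C(48n, 24n) ~ (4)^(24n) · sqrt(1/(π·24n))

Write N = 24n. Apply Stirling to each factorial:
  (2N)! ~ sqrt(2π·2N) · (2N/e)^(2N),
  N! ~ sqrt(2π N) · (N/e)^N,
  (1N)! ~ sqrt(2π·1N) · (1N/e)^(1N).
The exponential factors combine to (2N)^(2N) / (N^N · (1N)^(1N)) = 2^(2N)/1^(1N) = (2^2/1^1)^N = (4)^N.
The square-root prefactors combine to sqrt(2π·2N) / (sqrt(2π N)·sqrt(2π·1N)) = sqrt(2 / (2π·1·N)) = sqrt(1/(π·24n)).
Substituting N = 24n: C(48n, 24n) ~ (4)^(24n) · sqrt(1/(π·24n)).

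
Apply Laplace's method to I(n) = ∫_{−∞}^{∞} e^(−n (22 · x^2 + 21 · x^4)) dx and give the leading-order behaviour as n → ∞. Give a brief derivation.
I(n) ~ sqrt(π/(22n))

φ(x) = 22 · x^2 + 21 · x^4 has its unique global minimum at x* = 0 (since φ'(x) = 44x + 84x^3 = 0 only at x = 0 for real x with both coefficients positive, and φ → ∞ as |x| → ∞). At x* = 0, φ(0) = 0 and φ''(0) = 44. Laplace's method then gives
  I(n) ~ sqrt(2π / (n · φ''(0))) · e^(−n φ(0)) = sqrt(2π / (44n)) = sqrt(π/(22n)).
The 21 · x^4 term contributes only at subleading order (an O(1/n) relative correction).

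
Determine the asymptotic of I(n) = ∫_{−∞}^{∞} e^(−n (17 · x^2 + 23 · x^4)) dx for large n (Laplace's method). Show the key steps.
I(n) ~ sqrt(π/(17n))

φ(x) = 17 · x^2 + 23 · x^4 has its unique global minimum at x* = 0 (since φ'(x) = 34x + 92x^3 = 0 only at x = 0 for real x with both coefficients positive, and φ → ∞ as |x| → ∞). At x* = 0, φ(0) = 0 and φ''(0) = 34. Laplace's method then gives
  I(n) ~ sqrt(2π / (n · φ''(0))) · e^(−n φ(0)) = sqrt(2π / (34n)) = sqrt(π/(17n)).
The 23 · x^4 term contributes only at subleading order (an O(1/n) relative correction).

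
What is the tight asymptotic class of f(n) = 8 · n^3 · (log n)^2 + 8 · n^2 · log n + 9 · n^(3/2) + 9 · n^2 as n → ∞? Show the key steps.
f(n) ∈ Θ(n^3 · (log n)^2)

Compare the terms by growth order. For large n, n^a · (log n)^b dominates n^a' · (log n)^b' iff a > a', or (a = a' and b > b'). Ranking the 4 terms shows the dominant one is 8 · n^3 · (log n)^2. Hence f(n) ∈ Θ(n^3 · (log n)^2).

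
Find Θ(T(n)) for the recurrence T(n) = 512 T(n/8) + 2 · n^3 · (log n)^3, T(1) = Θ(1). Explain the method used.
T(n) = Θ(n^3 · (log n)^4)

Here log_8 512 = 3 and f(n) = 2 · n^3 · (log n)^3 = Θ(n^(log_8 512) · (log n)^3). This is the extended Case 2 of the master theorem (f matches the critical exponent up to log factors), giving T(n) = Θ(n^(log_8 512) · (log n)^(3+1)) = Θ(n^3 · (log n)^4).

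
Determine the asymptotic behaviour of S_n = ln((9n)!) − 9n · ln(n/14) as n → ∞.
S_n ~ 9n · (ln 126 − 1) + O(ln n)

Stirling: ln((9n)!) = 9n ln(9n) − 9n + O(ln n).
  S_n = 9n ln(9n) − 9n − 9n ln(n/14) + O(ln n)
      = 9n ln(9n) − 9n ln n + 9n ln 14 − 9n + O(ln n)
      = 9n ln 9 + 9n ln 14 − 9n + O(ln n)
      = 9n (ln 126 − 1) + O(ln n).
Numerically ln(126) − 1 ≈ 3.8363.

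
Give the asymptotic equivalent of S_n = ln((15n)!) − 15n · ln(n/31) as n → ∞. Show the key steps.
S_n ~ 15n · (ln 465 − 1) + O(ln n)

Stirling: ln((15n)!) = 15n ln(15n) − 15n + O(ln n).
  S_n = 15n ln(15n) − 15n − 15n ln(n/31) + O(ln n)
      = 15n ln(15n) − 15n ln n + 15n ln 31 − 15n + O(ln n)
      = 15n ln 15 + 15n ln 31 − 15n + O(ln n)
      = 15n (ln 465 − 1) + O(ln n).
Numerically ln(465) − 1 ≈ 5.1420.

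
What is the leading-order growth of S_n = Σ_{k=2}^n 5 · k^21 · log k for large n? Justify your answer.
S_n ~ 5 · n^22 log n / 22 − 5 · n^22 / 484

By integral comparison, S_n = ∫_1^n 5 · x^21 · log x dx + O(n^21 · log n). For the integral, ∫ x^21 log x dx = n^22 log n / 22 − n^22/484 (integration by parts). Hence S_n ~ 5 · n^22 log n / 22 − 5 · n^22 / 484.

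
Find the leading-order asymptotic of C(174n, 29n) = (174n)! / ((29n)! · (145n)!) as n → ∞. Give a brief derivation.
C(174n, 29n) ~ (46656/3125)^(29n) · sqrt(3/(5π·29n))

Write N = 29n. Apply Stirling to each factorial:
  (6N)! ~ sqrt(2π·6N) · (6N/e)^(6N),
  N! ~ sqrt(2π N) · (N/e)^N,
  (5N)! ~ sqrt(2π·5N) · (5N/e)^(5N).
The exponential factors combine to (6N)^(6N) / (N^N · (5N)^(5N)) = 6^(6N)/5^(5N) = (6^6/5^5)^N = (46656/3125)^N.
The square-root prefactors combine to sqrt(2π·6N) / (sqrt(2π N)·sqrt(2π·5N)) = sqrt(6 / (2π·5·N)) = sqrt(3/(5π·29n)).
Substituting N = 29n: C(174n, 29n) ~ (46656/3125)^(29n) · sqrt(3/(5π·29n)).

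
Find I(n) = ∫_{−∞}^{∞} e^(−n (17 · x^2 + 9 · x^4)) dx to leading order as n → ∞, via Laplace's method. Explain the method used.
I(n) ~ sqrt(π/(17n))

φ(x) = 17 · x^2 + 9 · x^4 has its unique global minimum at x* = 0 (since φ'(x) = 34x + 36x^3 = 0 only at x = 0 for real x with both coefficients positive, and φ → ∞ as |x| → ∞). At x* = 0, φ(0) = 0 and φ''(0) = 34. Laplace's method then gives
  I(n) ~ sqrt(2π / (n · φ''(0))) · e^(−n φ(0)) = sqrt(2π / (34n)) = sqrt(π/(17n)).
The 9 · x^4 term contributes only at subleading order (an O(1/n) relative correction).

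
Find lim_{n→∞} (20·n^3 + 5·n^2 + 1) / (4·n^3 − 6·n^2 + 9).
lim = 20/4 = 5

For large n the leading n^3 terms dominate both numerator and denominator. Dividing top and bottom by n^3, every other term tends to 0, leaving 20/4 = 5.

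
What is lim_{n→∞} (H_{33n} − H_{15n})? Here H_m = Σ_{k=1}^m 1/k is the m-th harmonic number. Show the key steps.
lim = ln(33/15) = ln(11/5)

Euler-Maclaurin gives H_m = ln m + γ + 1/(2m) + O(1/m^2). The γ and O(1/m) terms cancel in the difference:
  H_{33n} − H_{15n} = ln(33n) − ln(15n) + O(1/n) = ln(33/15) + O(1/n).
Hence the limit is ln(33/15) = ln(11/5).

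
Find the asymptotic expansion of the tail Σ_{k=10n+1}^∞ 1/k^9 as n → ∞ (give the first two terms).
Σ_{k>10n} 1/k^9 = 1/(8 · (10n)^8) − 1/(2 · (10n)^9) + O(1/(10n)^10)

Compare to the integral: ∫_{10n}^∞ x^(−9) dx = [−x^(−8)/8]_{10n}^∞ = 1/((9−1)·(10n)^8). The Euler-Maclaurin correction adds −f(10n)/2 = −1/(2·(10n)^9). Euler-Maclaurin then gives
  Σ_{k>10n} 1/k^9 = ∫_{10n}^∞ dx/x^9 − 1/(2·(10n)^9) + O(1/(10n)^10).
(Equivalently this is ζ(9) − Σ_{k≤10n} 1/k^9.)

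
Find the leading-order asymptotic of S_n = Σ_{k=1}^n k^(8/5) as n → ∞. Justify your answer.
S_n ~ (5/13) · n^(13/5)

Integral comparison: Σ_{k=1}^n k^(8/5) = ∫_0^n x^(8/5) dx + O(n^(8/5)). The integral is n^(1 + 8/5) / (1 + 8/5) = n^((8+5)/5) / ((8+5)/5) = (5/13) · n^(13/5).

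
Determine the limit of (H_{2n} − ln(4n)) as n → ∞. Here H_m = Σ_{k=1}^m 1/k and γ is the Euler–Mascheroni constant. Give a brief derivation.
lim = −ln 2 + γ

By Euler-Maclaurin, H_m = ln m + γ + O(1/m). So
  H_{2n} − ln(4n) = ln(2n) + γ − ln(4n) + O(1/n)
                       = ln(2/4) + γ + O(1/n).
Hence the limit is ln(2/4) + γ (= −ln 2).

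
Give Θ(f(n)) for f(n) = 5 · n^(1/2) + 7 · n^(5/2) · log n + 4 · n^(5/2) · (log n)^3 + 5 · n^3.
f(n) ∈ Θ(n^3)

Compare the terms by growth order. For large n, n^a · (log n)^b dominates n^a' · (log n)^b' iff a > a', or (a = a' and b > b'). Ranking the 4 terms shows the dominant one is 5 · n^3. Hence f(n) ∈ Θ(n^3).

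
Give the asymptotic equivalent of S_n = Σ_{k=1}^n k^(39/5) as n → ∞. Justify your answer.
S_n ~ (5/44) · n^(44/5)

Integral comparison: Σ_{k=1}^n k^(39/5) = ∫_0^n x^(39/5) dx + O(n^(39/5)). The integral is n^(1 + 39/5) / (1 + 39/5) = n^((39+5)/5) / ((39+5)/5) = (5/44) · n^(44/5).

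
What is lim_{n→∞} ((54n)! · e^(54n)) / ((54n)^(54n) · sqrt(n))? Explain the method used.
lim = sqrt(2π·54)

Stirling: (54n)! ~ sqrt(2π·54n) · (54n/e)^(54n). Hence
  (54n)! · e^(54n) / (54n)^(54n) ~ sqrt(2π·54n).
Dividing by sqrt(n): sqrt(2π·54n) / sqrt(n) = sqrt(2π·54) · n^((1−1)/2), so the limit is sqrt(2π·54).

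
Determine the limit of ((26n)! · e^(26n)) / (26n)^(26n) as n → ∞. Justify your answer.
lim = ∞

Stirling: (26n)! ~ sqrt(2π·26n) · (26n/e)^(26n). Hence
  (26n)! · e^(26n) / (26n)^(26n) ~ sqrt(2π·26n) = sqrt(2π·26) · sqrt(n) → ∞.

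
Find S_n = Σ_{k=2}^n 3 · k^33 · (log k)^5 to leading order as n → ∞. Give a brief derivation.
S_n ~ 3 · n^34 · (log n)^5 / 34

By integral comparison, S_n = ∫_1^n 3 · x^33 · (log x)^5 dx + O(n^33 · (log n)^5). For the integral, the leading term of ∫_1^n x^33 (log x)^5 dx is n^34/34 · (log n)^5 (by repeated integration by parts; each step lowers the log-exponent and produces a relatively O(1/log n) correction). Hence S_n ~ 3 · n^34 · (log n)^5 / 34.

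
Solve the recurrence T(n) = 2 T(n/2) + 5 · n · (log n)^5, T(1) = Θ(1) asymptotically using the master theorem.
T(n) = Θ(n · (log n)^6)

Here log_2 2 = 1 and f(n) = 5 · n · (log n)^5 = Θ(n^(log_2 2) · (log n)^5). This is the extended Case 2 of the master theorem (f matches the critical exponent up to log factors), giving T(n) = Θ(n^(log_2 2) · (log n)^(5+1)) = Θ(n · (log n)^6).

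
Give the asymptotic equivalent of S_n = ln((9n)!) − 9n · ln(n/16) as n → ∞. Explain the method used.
S_n ~ 9n · (ln 144 − 1) + O(ln n)

Stirling: ln((9n)!) = 9n ln(9n) − 9n + O(ln n).
  S_n = 9n ln(9n) − 9n − 9n ln(n/16) + O(ln n)
      = 9n ln(9n) − 9n ln n + 9n ln 16 − 9n + O(ln n)
      = 9n ln 9 + 9n ln 16 − 9n + O(ln n)
      = 9n (ln 144 − 1) + O(ln n).
Numerically ln(144) − 1 ≈ 3.9698.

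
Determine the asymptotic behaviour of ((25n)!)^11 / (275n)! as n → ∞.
((25n)!)^11/(275n)! ~ ((2π·25n)^(10/2) / sqrt(11)) · 11^(−11·25n)  →  0

Write N = 25n. Stirling: N! ~ sqrt(2π N)(N/e)^N and (11N)! ~ sqrt(2π·11N)·(11N/e)^(11N).
  (N!)^11/(11N)! ~ (2π N)^(11/2) (N/e)^(11N) / [sqrt(2π·11N) (11N/e)^(11N)]
     = (2π N)^(11/2) / sqrt(2π·11N) · (N/(11N))^(11N)
     = (2π N)^((11−1)/2) / sqrt(11) · 11^(−11N).
Since 11^11 > 1, the factor 11^(−11N) decays exponentially, so the ratio → 0. Substituting N = 25n gives the stated form.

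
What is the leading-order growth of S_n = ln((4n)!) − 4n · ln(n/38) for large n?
S_n ~ 4n · (ln 152 − 1) + O(ln n)

Stirling: ln((4n)!) = 4n ln(4n) − 4n + O(ln n).
  S_n = 4n ln(4n) − 4n − 4n ln(n/38) + O(ln n)
      = 4n ln(4n) − 4n ln n + 4n ln 38 − 4n + O(ln n)
      = 4n ln 4 + 4n ln 38 − 4n + O(ln n)
      = 4n (ln 152 − 1) + O(ln n).
Numerically ln(152) − 1 ≈ 4.0239.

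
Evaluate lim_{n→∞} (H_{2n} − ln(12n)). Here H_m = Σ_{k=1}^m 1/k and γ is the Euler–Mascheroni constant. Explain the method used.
lim = −ln 6 + γ

By Euler-Maclaurin, H_m = ln m + γ + O(1/m). So
  H_{2n} − ln(12n) = ln(2n) + γ − ln(12n) + O(1/n)
                       = ln(2/12) + γ + O(1/n).
Hence the limit is ln(2/12) + γ (= −ln 6).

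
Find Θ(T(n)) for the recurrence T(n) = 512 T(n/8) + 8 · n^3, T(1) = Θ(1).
T(n) = Θ(n^3 log n)

log_8 512 = 3, and f(n) = 8 · n^3 = Θ(n^(log_8 512)). This is Case 2 of the master theorem: T(n) = Θ(f(n) · log n) = Θ(n^3 log n).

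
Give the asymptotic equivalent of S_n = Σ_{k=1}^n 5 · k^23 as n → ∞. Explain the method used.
S_n ~ 5 · n^24 / 24

By integral comparison (Euler-Maclaurin), Σ_{k=1}^n 5 · k^23 = 5 · ∫_0^n x^23 dx + O(n^23) = 5 · n^24/24 + O(n^23). (Equivalently, Faulhaber's formula gives the same leading term.)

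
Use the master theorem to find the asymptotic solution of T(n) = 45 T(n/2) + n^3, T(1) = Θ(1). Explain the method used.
T(n) = Θ(n^(log_2 45))

Master theorem: compare f(n) = n^3 to n^(log_2 45) where log_2 45 ≈ 5.492. Since 3 < log_2 45, we have f(n) = O(n^(log_2 45 − ε)) for some ε > 0 — Case 1. Hence T(n) = Θ(n^(log_2 45)).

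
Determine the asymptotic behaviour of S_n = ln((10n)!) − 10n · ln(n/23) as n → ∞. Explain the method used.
S_n ~ 10n · (ln 230 − 1) + O(ln n)

Stirling: ln((10n)!) = 10n ln(10n) − 10n + O(ln n).
  S_n = 10n ln(10n) − 10n − 10n ln(n/23) + O(ln n)
      = 10n ln(10n) − 10n ln n + 10n ln 23 − 10n + O(ln n)
      = 10n ln 10 + 10n ln 23 − 10n + O(ln n)
      = 10n (ln 230 − 1) + O(ln n).
Numerically ln(230) − 1 ≈ 4.4381.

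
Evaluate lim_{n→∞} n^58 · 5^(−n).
lim = 0

Exponentials with base > 1 dominate every fixed polynomial: for any fixed c, n^c / 5^n → 0 as n → ∞ (e.g. by the ratio test, or by writing 5^n = e^(n ln 5) and noting e^(n ln 5) / n^c → ∞). Hence n^58 · 5^(−n) = n^58 / 5^n → 0.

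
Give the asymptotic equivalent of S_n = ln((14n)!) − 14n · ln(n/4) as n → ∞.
S_n ~ 14n · (ln 56 − 1) + O(ln n)

Stirling: ln((14n)!) = 14n ln(14n) − 14n + O(ln n).
  S_n = 14n ln(14n) − 14n − 14n ln(n/4) + O(ln n)
      = 14n ln(14n) − 14n ln n + 14n ln 4 − 14n + O(ln n)
      = 14n ln 14 + 14n ln 4 − 14n + O(ln n)
      = 14n (ln 56 − 1) + O(ln n).
Numerically ln(56) − 1 ≈ 3.0254.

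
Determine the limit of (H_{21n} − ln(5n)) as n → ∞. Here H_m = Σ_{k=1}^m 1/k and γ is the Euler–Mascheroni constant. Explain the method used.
lim = ln(21/5) + γ

By Euler-Maclaurin, H_m = ln m + γ + O(1/m). So
  H_{21n} − ln(5n) = ln(21n) + γ − ln(5n) + O(1/n)
                       = ln(21/5) + γ + O(1/n).
Hence the limit is ln(21/5) + γ.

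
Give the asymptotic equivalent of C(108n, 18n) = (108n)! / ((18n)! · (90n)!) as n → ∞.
C(108n, 18n) ~ (46656/3125)^(18n) · sqrt(3/(5π·18n))

Write N = 18n. Apply Stirling to each factorial:
  (6N)! ~ sqrt(2π·6N) · (6N/e)^(6N),
  N! ~ sqrt(2π N) · (N/e)^N,
  (5N)! ~ sqrt(2π·5N) · (5N/e)^(5N).
The exponential factors combine to (6N)^(6N) / (N^N · (5N)^(5N)) = 6^(6N)/5^(5N) = (6^6/5^5)^N = (46656/3125)^N.
The square-root prefactors combine to sqrt(2π·6N) / (sqrt(2π N)·sqrt(2π·5N)) = sqrt(6 / (2π·5·N)) = sqrt(3/(5π·18n)).
Substituting N = 18n: C(108n, 18n) ~ (46656/3125)^(18n) · sqrt(3/(5π·18n)).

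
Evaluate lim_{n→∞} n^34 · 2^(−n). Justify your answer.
lim = 0

Exponentials with base > 1 dominate every fixed polynomial: for any fixed c, n^c / 2^n → 0 as n → ∞ (e.g. by the ratio test, or by writing 2^n = e^(n ln 2) and noting e^(n ln 2) / n^c → ∞). Hence n^34 · 2^(−n) = n^34 / 2^n → 0.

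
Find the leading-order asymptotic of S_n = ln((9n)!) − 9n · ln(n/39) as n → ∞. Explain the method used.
S_n ~ 9n · (ln 351 − 1) + O(ln n)

Stirling: ln((9n)!) = 9n ln(9n) − 9n + O(ln n).
  S_n = 9n ln(9n) − 9n − 9n ln(n/39) + O(ln n)
      = 9n ln(9n) − 9n ln n + 9n ln 39 − 9n + O(ln n)
      = 9n ln 9 + 9n ln 39 − 9n + O(ln n)
      = 9n (ln 351 − 1) + O(ln n).
Numerically ln(351) − 1 ≈ 4.8608.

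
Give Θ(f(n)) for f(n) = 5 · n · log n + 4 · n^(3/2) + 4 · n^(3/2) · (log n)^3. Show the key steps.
f(n) ∈ Θ(n^(3/2) · (log n)^3)

Compare the terms by growth order. For large n, n^a · (log n)^b dominates n^a' · (log n)^b' iff a > a', or (a = a' and b > b'). Ranking the 3 terms shows the dominant one is 4 · n^(3/2) · (log n)^3. Hence f(n) ∈ Θ(n^(3/2) · (log n)^3).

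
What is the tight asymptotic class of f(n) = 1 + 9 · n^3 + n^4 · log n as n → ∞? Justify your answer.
f(n) ∈ Θ(n^4 · log n)

Compare the terms by growth order. For large n, n^a · (log n)^b dominates n^a' · (log n)^b' iff a > a', or (a = a' and b > b'). Ranking the 3 terms shows the dominant one is n^4 · log n. Hence f(n) ∈ Θ(n^4 · log n).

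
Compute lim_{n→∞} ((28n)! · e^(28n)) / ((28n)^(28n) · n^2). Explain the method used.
lim = 0

Stirling: (28n)! ~ sqrt(2π·28n) · (28n/e)^(28n). Hence
  (28n)! · e^(28n) / (28n)^(28n) ~ sqrt(2π·28n).
Dividing by n^2: sqrt(2π·28n) / n^2 = sqrt(2π·28) · n^((1−4)/2), so the expression behaves like sqrt(2π·28) · n^((1−4)/2) → 0.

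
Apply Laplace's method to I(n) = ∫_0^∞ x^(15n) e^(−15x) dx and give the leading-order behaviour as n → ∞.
I(n) ~ (sqrt(2π·15n) / 15) · (15n/(15e))^(15n)

Write the integrand as exp(15n ln x − 15x) and set f(x) = 15n ln x − 15x. Then f'(x) = 15n/x − 15 = 0 at x* = 15n/15, and f''(x*) = −15n/x*^2 = −15^2/(15n). Laplace's method (interior maximum) gives
  I(n) ~ e^(f(x*)) · sqrt(2π / |f''(x*)|)
        = exp(15n ln(15n/15) − 15n) · sqrt(2π · 15n / 15^2)
        = (15n/15)^(15n) e^(−15n) · sqrt(2π·15n) / 15
        = (sqrt(2π·15n) / 15) · (15n/(15e))^(15n).
This matches Γ(15n+1)/15^(15n+1) with Stirling applied to Γ.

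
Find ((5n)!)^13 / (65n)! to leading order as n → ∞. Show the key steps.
((5n)!)^13/(65n)! ~ ((2π·5n)^(12/2) / sqrt(13)) · 13^(−13·5n)  →  0

Write N = 5n. Stirling: N! ~ sqrt(2π N)(N/e)^N and (13N)! ~ sqrt(2π·13N)·(13N/e)^(13N).
  (N!)^13/(13N)! ~ (2π N)^(13/2) (N/e)^(13N) / [sqrt(2π·13N) (13N/e)^(13N)]
     = (2π N)^(13/2) / sqrt(2π·13N) · (N/(13N))^(13N)
     = (2π N)^((13−1)/2) / sqrt(13) · 13^(−13N).
Since 13^13 > 1, the factor 13^(−13N) decays exponentially, so the ratio → 0. Substituting N = 5n gives the stated form.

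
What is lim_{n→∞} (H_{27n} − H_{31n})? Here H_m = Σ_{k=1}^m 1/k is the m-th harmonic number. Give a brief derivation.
lim = ln(27/31)

Euler-Maclaurin gives H_m = ln m + γ + 1/(2m) + O(1/m^2). The γ and O(1/m) terms cancel in the difference:
  H_{27n} − H_{31n} = ln(27n) − ln(31n) + O(1/n) = ln(27/31) + O(1/n).
Hence the limit is ln(27/31).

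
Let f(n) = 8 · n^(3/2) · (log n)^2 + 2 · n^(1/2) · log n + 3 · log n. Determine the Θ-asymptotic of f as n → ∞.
f(n) ∈ Θ(n^(3/2) · (log n)^2)

Compare the terms by growth order. For large n, n^a · (log n)^b dominates n^a' · (log n)^b' iff a > a', or (a = a' and b > b'). Ranking the 3 terms shows the dominant one is 8 · n^(3/2) · (log n)^2. Hence f(n) ∈ Θ(n^(3/2) · (log n)^2).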